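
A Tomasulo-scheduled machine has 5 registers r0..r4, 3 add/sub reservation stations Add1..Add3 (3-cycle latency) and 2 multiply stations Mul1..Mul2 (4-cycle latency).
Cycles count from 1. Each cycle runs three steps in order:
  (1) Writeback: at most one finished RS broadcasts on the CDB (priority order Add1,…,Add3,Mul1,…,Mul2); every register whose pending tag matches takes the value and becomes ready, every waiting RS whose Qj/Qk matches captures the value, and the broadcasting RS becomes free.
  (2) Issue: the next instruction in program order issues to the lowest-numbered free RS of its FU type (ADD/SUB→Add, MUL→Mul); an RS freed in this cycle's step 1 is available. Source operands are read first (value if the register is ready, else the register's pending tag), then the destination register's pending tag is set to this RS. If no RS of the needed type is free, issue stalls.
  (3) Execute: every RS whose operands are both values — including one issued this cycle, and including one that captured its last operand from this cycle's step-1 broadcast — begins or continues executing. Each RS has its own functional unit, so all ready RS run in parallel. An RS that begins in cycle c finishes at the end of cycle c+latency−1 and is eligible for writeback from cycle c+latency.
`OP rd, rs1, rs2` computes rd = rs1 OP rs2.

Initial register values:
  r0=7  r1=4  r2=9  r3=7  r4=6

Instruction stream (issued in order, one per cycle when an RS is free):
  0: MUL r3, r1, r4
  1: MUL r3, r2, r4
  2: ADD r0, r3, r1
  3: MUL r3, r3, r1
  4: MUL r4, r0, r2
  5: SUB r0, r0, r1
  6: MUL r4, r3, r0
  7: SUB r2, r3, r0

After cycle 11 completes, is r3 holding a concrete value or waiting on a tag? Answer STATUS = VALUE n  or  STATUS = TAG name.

  c1: issue MUL r3<-Mul1  regs: r0:7,r1:4,r2:9,r3:Mul1,r4:6
  c2: issue MUL r3<-Mul2  regs: r0:7,r1:4,r2:9,r3:Mul2,r4:6
  c3: issue ADD r0<-Add1  regs: r0:Add1,r1:4,r2:9,r3:Mul2,r4:6
  c4: stall  regs: r0:Add1,r1:4,r2:9,r3:Mul2,r4:6
  c5: CDB Mul1=24; issue MUL r3<-Mul1  regs: r0:Add1,r1:4,r2:9,r3:Mul1,r4:6
  c6: CDB Mul2=54; issue MUL r4<-Mul2  regs: r0:Add1,r1:4,r2:9,r3:Mul1,r4:Mul2
  c7: issue SUB r0<-Add2  regs: r0:Add2,r1:4,r2:9,r3:Mul1,r4:Mul2
  c8: stall  regs: r0:Add2,r1:4,r2:9,r3:Mul1,r4:Mul2
  c9: CDB Add1=58; stall  regs: r0:Add2,r1:4,r2:9,r3:Mul1,r4:Mul2
  c10: CDB Mul1=216; issue MUL r4<-Mul1  regs: r0:Add2,r1:4,r2:9,r3:216,r4:Mul1
  c11: issue SUB r2<-Add1  regs: r0:Add2,r1:4,r2:Add1,r3:216,r4:Mul1

STATUS = VALUE 216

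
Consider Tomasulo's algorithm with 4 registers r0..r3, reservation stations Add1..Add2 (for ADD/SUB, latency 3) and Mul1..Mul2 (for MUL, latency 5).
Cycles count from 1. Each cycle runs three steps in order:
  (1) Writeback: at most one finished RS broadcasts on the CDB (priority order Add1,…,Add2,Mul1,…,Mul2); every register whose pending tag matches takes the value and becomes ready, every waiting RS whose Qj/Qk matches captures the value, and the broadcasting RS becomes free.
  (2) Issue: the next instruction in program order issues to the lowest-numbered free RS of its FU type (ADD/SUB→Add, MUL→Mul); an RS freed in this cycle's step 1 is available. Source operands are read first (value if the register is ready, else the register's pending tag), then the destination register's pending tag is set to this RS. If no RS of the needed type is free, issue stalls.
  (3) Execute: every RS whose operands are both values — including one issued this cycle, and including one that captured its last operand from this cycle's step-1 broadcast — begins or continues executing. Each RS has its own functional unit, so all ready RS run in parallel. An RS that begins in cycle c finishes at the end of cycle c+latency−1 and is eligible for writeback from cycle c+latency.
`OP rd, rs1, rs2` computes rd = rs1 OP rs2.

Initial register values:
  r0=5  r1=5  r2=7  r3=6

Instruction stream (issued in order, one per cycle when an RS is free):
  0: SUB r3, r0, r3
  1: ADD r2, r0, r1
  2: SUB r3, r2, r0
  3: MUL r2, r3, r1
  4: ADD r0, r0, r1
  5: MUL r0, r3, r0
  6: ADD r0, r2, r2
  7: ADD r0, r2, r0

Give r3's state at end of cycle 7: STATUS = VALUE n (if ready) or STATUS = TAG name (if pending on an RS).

c1: issue SUB r3<-Add1 | r0:5,r1:5,r2:7,r3:Add1
c2: issue ADD r2<-Add2 | r0:5,r1:5,r2:Add2,r3:Add1
c3: stall | r0:5,r1:5,r2:Add2,r3:Add1
c4: CDB Add1=-1; issue SUB r3<-Add1 | r0:5,r1:5,r2:Add2,r3:Add1
c5: CDB Add2=10; issue MUL r2<-Mul1 | r0:5,r1:5,r2:Mul1,r3:Add1
c6: issue ADD r0<-Add2 | r0:Add2,r1:5,r2:Mul1,r3:Add1
c7: issue MUL r0<-Mul2 | r0:Mul2,r1:5,r2:Mul1,r3:Add1

STATUS = TAG Add1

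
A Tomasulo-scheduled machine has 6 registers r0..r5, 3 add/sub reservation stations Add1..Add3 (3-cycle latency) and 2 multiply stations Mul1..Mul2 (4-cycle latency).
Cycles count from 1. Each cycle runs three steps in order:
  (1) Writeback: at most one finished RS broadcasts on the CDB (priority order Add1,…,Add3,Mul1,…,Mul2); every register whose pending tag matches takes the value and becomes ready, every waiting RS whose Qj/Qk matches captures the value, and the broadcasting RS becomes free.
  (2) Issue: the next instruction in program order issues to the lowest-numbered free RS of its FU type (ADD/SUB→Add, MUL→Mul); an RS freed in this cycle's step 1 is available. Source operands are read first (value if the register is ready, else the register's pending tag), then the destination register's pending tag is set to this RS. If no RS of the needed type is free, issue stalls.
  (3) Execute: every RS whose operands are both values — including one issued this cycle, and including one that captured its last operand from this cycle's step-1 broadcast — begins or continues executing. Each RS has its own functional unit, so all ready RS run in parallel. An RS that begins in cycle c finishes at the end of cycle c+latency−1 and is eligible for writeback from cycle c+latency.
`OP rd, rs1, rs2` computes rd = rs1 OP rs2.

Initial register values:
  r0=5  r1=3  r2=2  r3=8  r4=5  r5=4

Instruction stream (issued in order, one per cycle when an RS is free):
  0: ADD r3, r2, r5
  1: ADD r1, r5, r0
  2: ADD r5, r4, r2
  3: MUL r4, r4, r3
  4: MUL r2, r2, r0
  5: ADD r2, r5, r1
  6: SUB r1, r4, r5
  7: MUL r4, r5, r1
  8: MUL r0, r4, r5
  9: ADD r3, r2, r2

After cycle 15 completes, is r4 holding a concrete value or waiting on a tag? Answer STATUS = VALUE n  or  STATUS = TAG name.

  c1: issue ADD r3<-Add1  regs: r0:5,r1:3,r2:2,r3:Add1,r4:5,r5:4
  c2: issue ADD r1<-Add2  regs: r0:5,r1:Add2,r2:2,r3:Add1,r4:5,r5:4
  c3: issue ADD r5<-Add3  regs: r0:5,r1:Add2,r2:2,r3:Add1,r4:5,r5:Add3
  c4: CDB Add1=6; issue MUL r4<-Mul1  regs: r0:5,r1:Add2,r2:2,r3:6,r4:Mul1,r5:Add3
  c5: CDB Add2=9; issue MUL r2<-Mul2  regs: r0:5,r1:9,r2:Mul2,r3:6,r4:Mul1,r5:Add3
  c6: CDB Add3=7; issue ADD r2<-Add1  regs: r0:5,r1:9,r2:Add1,r3:6,r4:Mul1,r5:7
  c7: issue SUB r1<-Add2  regs: r0:5,r1:Add2,r2:Add1,r3:6,r4:Mul1,r5:7
  c8: CDB Mul1=30; issue MUL r4<-Mul1  regs: r0:5,r1:Add2,r2:Add1,r3:6,r4:Mul1,r5:7
  c9: CDB Add1=16; stall  regs: r0:5,r1:Add2,r2:16,r3:6,r4:Mul1,r5:7
  c10: CDB Mul2=10; issue MUL r0<-Mul2  regs: r0:Mul2,r1:Add2,r2:16,r3:6,r4:Mul1,r5:7
  c11: CDB Add2=23; issue ADD r3<-Add1  regs: r0:Mul2,r1:23,r2:16,r3:Add1,r4:Mul1,r5:7
  c12: -  regs: r0:Mul2,r1:23,r2:16,r3:Add1,r4:Mul1,r5:7
  c13: -  regs: r0:Mul2,r1:23,r2:16,r3:Add1,r4:Mul1,r5:7
  c14: CDB Add1=32  regs: r0:Mul2,r1:23,r2:16,r3:32,r4:Mul1,r5:7
  c15: CDB Mul1=161  regs: r0:Mul2,r1:23,r2:16,r3:32,r4:161,r5:7

STATUS = VALUE 161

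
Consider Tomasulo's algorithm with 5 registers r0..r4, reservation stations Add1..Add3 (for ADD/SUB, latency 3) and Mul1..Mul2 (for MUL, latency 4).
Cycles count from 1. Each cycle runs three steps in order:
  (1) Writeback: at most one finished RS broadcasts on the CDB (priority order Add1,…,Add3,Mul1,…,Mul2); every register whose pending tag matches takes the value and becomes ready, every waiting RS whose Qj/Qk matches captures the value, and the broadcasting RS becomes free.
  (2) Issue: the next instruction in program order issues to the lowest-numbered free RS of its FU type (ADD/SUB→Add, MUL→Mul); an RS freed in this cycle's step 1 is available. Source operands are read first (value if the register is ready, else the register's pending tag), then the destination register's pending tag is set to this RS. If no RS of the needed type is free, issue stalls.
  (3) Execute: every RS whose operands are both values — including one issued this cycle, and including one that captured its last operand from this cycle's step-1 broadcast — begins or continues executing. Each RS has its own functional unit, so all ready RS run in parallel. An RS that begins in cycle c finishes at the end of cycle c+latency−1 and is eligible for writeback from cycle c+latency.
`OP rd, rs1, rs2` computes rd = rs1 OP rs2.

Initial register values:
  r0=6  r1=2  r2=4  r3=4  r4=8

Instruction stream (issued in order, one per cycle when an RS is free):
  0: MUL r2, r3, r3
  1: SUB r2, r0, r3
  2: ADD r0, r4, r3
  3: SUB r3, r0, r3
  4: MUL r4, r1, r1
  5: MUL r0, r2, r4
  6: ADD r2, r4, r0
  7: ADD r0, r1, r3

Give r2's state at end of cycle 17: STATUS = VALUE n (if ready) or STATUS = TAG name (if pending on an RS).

STATUS = VALUE 12

cycle 1: issue MUL r2<-Mul1 // r0:6,r1:2,r2:Mul1,r3:4,r4:8
cycle 2: issue SUB r2<-Add1 // r0:6,r1:2,r2:Add1,r3:4,r4:8
cycle 3: issue ADD r0<-Add2 // r0:Add2,r1:2,r2:Add1,r3:4,r4:8
cycle 4: issue SUB r3<-Add3 // r0:Add2,r1:2,r2:Add1,r3:Add3,r4:8
cycle 5: CDB Add1=2; issue MUL r4<-Mul2 // r0:Add2,r1:2,r2:2,r3:Add3,r4:Mul2
cycle 6: CDB Add2=12; stall // r0:12,r1:2,r2:2,r3:Add3,r4:Mul2
cycle 7: CDB Mul1=16; issue MUL r0<-Mul1 // r0:Mul1,r1:2,r2:2,r3:Add3,r4:Mul2
cycle 8: issue ADD r2<-Add1 // r0:Mul1,r1:2,r2:Add1,r3:Add3,r4:Mul2
cycle 9: CDB Add3=8; issue ADD r0<-Add2 // r0:Add2,r1:2,r2:Add1,r3:8,r4:Mul2
cycle 10: CDB Mul2=4 // r0:Add2,r1:2,r2:Add1,r3:8,r4:4
cycle 11: - // r0:Add2,r1:2,r2:Add1,r3:8,r4:4
cycle 12: CDB Add2=10 // r0:10,r1:2,r2:Add1,r3:8,r4:4
cycle 13: - // r0:10,r1:2,r2:Add1,r3:8,r4:4
cycle 14: CDB Mul1=8 // r0:10,r1:2,r2:Add1,r3:8,r4:4
cycle 15: - // r0:10,r1:2,r2:Add1,r3:8,r4:4
cycle 16: - // r0:10,r1:2,r2:Add1,r3:8,r4:4
cycle 17: CDB Add1=12 // r0:10,r1:2,r2:12,r3:8,r4:4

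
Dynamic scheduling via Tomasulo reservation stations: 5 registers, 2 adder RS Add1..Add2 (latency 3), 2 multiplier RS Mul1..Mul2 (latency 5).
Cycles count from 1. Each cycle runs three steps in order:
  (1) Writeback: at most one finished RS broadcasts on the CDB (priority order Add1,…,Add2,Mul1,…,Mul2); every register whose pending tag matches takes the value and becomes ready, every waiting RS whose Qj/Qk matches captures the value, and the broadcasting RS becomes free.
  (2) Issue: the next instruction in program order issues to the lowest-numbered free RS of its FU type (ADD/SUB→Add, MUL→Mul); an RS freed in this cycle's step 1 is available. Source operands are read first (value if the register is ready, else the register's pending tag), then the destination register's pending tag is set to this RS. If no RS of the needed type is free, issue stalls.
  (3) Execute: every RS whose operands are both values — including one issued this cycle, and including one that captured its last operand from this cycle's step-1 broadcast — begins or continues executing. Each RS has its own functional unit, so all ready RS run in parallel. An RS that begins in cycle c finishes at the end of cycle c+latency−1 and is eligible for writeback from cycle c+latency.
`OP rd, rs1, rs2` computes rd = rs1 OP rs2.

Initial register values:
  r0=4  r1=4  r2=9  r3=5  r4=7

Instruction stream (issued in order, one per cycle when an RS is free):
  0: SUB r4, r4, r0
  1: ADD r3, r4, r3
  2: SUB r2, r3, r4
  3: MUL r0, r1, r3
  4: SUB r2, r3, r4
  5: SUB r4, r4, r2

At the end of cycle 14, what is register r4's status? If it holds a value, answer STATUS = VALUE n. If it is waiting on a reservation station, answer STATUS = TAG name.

  c1: issue SUB r4<-Add1  regs: r0:4,r1:4,r2:9,r3:5,r4:Add1
  c2: issue ADD r3<-Add2  regs: r0:4,r1:4,r2:9,r3:Add2,r4:Add1
  c3: stall  regs: r0:4,r1:4,r2:9,r3:Add2,r4:Add1
  c4: CDB Add1=3; issue SUB r2<-Add1  regs: r0:4,r1:4,r2:Add1,r3:Add2,r4:3
  c5: issue MUL r0<-Mul1  regs: r0:Mul1,r1:4,r2:Add1,r3:Add2,r4:3
  c6: stall  regs: r0:Mul1,r1:4,r2:Add1,r3:Add2,r4:3
  c7: CDB Add2=8; issue SUB r2<-Add2  regs: r0:Mul1,r1:4,r2:Add2,r3:8,r4:3
  c8: stall  regs: r0:Mul1,r1:4,r2:Add2,r3:8,r4:3
  c9: stall  regs: r0:Mul1,r1:4,r2:Add2,r3:8,r4:3
  c10: CDB Add1=5; issue SUB r4<-Add1  regs: r0:Mul1,r1:4,r2:Add2,r3:8,r4:Add1
  c11: CDB Add2=5  regs: r0:Mul1,r1:4,r2:5,r3:8,r4:Add1
  c12: CDB Mul1=32  regs: r0:32,r1:4,r2:5,r3:8,r4:Add1
  c13: -  regs: r0:32,r1:4,r2:5,r3:8,r4:Add1
  c14: CDB Add1=-2  regs: r0:32,r1:4,r2:5,r3:8,r4:-2

STATUS = VALUE -2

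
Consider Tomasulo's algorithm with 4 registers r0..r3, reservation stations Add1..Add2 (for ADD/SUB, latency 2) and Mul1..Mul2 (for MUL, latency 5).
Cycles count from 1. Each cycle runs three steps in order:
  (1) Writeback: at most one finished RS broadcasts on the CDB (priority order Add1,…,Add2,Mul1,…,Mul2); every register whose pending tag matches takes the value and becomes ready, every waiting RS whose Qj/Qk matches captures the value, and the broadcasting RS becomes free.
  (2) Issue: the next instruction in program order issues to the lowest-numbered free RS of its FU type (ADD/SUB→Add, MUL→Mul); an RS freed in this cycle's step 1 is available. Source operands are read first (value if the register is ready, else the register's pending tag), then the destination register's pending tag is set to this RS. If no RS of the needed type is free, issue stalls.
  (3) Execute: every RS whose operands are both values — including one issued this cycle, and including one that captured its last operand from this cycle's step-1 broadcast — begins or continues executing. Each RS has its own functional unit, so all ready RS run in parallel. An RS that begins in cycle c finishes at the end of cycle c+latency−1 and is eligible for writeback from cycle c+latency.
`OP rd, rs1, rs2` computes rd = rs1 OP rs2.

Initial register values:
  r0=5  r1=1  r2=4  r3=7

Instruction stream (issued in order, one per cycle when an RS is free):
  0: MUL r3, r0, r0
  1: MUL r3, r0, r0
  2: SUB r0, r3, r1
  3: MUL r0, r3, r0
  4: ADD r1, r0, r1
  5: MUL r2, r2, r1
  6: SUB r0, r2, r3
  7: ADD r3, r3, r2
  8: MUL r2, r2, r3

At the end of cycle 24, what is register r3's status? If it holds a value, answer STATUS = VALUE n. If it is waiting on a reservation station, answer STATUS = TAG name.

  c1: issue MUL r3<-Mul1  regs: r0:5,r1:1,r2:4,r3:Mul1
  c2: issue MUL r3<-Mul2  regs: r0:5,r1:1,r2:4,r3:Mul2
  c3: issue SUB r0<-Add1  regs: r0:Add1,r1:1,r2:4,r3:Mul2
  c4: stall  regs: r0:Add1,r1:1,r2:4,r3:Mul2
  c5: stall  regs: r0:Add1,r1:1,r2:4,r3:Mul2
  c6: CDB Mul1=25; issue MUL r0<-Mul1  regs: r0:Mul1,r1:1,r2:4,r3:Mul2
  c7: CDB Mul2=25; issue ADD r1<-Add2  regs: r0:Mul1,r1:Add2,r2:4,r3:25
  c8: issue MUL r2<-Mul2  regs: r0:Mul1,r1:Add2,r2:Mul2,r3:25
  c9: CDB Add1=24; issue SUB r0<-Add1  regs: r0:Add1,r1:Add2,r2:Mul2,r3:25
  c10: stall  regs: r0:Add1,r1:Add2,r2:Mul2,r3:25
  c11: stall  regs: r0:Add1,r1:Add2,r2:Mul2,r3:25
  c12: stall  regs: r0:Add1,r1:Add2,r2:Mul2,r3:25
  c13: stall  regs: r0:Add1,r1:Add2,r2:Mul2,r3:25
  c14: CDB Mul1=600; stall  regs: r0:Add1,r1:Add2,r2:Mul2,r3:25
  c15: stall  regs: r0:Add1,r1:Add2,r2:Mul2,r3:25
  c16: CDB Add2=601; issue ADD r3<-Add2  regs: r0:Add1,r1:601,r2:Mul2,r3:Add2
  c17: issue MUL r2<-Mul1  regs: r0:Add1,r1:601,r2:Mul1,r3:Add2
  c18: -  regs: r0:Add1,r1:601,r2:Mul1,r3:Add2
  c19: -  regs: r0:Add1,r1:601,r2:Mul1,r3:Add2
  c20: -  regs: r0:Add1,r1:601,r2:Mul1,r3:Add2
  c21: CDB Mul2=2404  regs: r0:Add1,r1:601,r2:Mul1,r3:Add2
  c22: -  regs: r0:Add1,r1:601,r2:Mul1,r3:Add2
  c23: CDB Add1=2379  regs: r0:2379,r1:601,r2:Mul1,r3:Add2
  c24: CDB Add2=2429  regs: r0:2379,r1:601,r2:Mul1,r3:2429

STATUS = VALUE 2429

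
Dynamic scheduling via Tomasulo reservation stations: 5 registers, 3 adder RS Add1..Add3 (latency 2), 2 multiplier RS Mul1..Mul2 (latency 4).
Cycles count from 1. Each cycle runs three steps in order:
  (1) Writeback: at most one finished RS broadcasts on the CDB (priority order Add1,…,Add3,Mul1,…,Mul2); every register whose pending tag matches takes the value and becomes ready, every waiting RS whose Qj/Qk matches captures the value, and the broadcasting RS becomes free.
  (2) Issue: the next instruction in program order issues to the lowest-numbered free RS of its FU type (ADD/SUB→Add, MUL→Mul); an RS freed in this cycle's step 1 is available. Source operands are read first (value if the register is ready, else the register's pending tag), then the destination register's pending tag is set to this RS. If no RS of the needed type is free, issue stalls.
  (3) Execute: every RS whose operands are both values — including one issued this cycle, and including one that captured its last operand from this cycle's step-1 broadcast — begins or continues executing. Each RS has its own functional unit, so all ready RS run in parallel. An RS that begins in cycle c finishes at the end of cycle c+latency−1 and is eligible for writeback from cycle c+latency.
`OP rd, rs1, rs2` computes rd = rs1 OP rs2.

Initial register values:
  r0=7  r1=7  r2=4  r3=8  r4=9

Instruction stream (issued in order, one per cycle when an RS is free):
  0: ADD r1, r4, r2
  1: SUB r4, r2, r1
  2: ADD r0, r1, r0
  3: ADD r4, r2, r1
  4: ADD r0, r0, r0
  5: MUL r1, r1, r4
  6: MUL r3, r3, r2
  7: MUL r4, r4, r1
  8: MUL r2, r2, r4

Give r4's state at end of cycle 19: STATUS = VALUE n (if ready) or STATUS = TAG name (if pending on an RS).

STATUS = VALUE 3757

  c1: issue ADD r1<-Add1  regs: r0:7,r1:Add1,r2:4,r3:8,r4:9
  c2: issue SUB r4<-Add2  regs: r0:7,r1:Add1,r2:4,r3:8,r4:Add2
  c3: CDB Add1=13; issue ADD r0<-Add1  regs: r0:Add1,r1:13,r2:4,r3:8,r4:Add2
  c4: issue ADD r4<-Add3  regs: r0:Add1,r1:13,r2:4,r3:8,r4:Add3
  c5: CDB Add1=20; issue ADD r0<-Add1  regs: r0:Add1,r1:13,r2:4,r3:8,r4:Add3
  c6: CDB Add2=-9; issue MUL r1<-Mul1  regs: r0:Add1,r1:Mul1,r2:4,r3:8,r4:Add3
  c7: CDB Add1=40; issue MUL r3<-Mul2  regs: r0:40,r1:Mul1,r2:4,r3:Mul2,r4:Add3
  c8: CDB Add3=17; stall  regs: r0:40,r1:Mul1,r2:4,r3:Mul2,r4:17
  c9: stall  regs: r0:40,r1:Mul1,r2:4,r3:Mul2,r4:17
  c10: stall  regs: r0:40,r1:Mul1,r2:4,r3:Mul2,r4:17
  c11: CDB Mul2=32; issue MUL r4<-Mul2  regs: r0:40,r1:Mul1,r2:4,r3:32,r4:Mul2
  c12: CDB Mul1=221; issue MUL r2<-Mul1  regs: r0:40,r1:221,r2:Mul1,r3:32,r4:Mul2
  c13: -  regs: r0:40,r1:221,r2:Mul1,r3:32,r4:Mul2
  c14: -  regs: r0:40,r1:221,r2:Mul1,r3:32,r4:Mul2
  c15: -  regs: r0:40,r1:221,r2:Mul1,r3:32,r4:Mul2
  c16: CDB Mul2=3757  regs: r0:40,r1:221,r2:Mul1,r3:32,r4:3757
  c17: -  regs: r0:40,r1:221,r2:Mul1,r3:32,r4:3757
  c18: -  regs: r0:40,r1:221,r2:Mul1,r3:32,r4:3757
  c19: -  regs: r0:40,r1:221,r2:Mul1,r3:32,r4:3757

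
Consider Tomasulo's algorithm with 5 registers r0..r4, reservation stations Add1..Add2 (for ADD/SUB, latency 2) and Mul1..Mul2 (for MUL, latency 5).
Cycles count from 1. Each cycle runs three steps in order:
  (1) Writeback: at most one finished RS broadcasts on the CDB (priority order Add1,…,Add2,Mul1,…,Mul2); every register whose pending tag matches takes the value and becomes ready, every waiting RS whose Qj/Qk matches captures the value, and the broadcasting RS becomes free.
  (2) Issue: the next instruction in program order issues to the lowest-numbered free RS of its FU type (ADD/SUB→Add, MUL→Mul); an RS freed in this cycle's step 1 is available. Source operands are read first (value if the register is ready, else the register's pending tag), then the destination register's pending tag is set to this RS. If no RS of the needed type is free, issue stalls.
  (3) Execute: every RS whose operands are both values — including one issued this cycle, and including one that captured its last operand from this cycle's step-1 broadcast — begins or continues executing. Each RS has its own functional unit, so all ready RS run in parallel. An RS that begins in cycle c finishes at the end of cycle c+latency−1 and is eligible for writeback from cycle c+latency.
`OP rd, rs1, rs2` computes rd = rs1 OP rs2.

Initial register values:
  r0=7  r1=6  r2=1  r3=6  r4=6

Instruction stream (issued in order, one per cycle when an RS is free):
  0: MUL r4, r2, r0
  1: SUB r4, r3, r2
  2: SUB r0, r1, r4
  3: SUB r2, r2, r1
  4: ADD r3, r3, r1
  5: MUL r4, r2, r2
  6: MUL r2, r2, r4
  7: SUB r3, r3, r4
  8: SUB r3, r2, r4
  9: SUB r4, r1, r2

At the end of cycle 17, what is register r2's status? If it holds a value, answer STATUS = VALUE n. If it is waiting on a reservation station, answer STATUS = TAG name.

  c1: issue MUL r4<-Mul1  regs: r0:7,r1:6,r2:1,r3:6,r4:Mul1
  c2: issue SUB r4<-Add1  regs: r0:7,r1:6,r2:1,r3:6,r4:Add1
  c3: issue SUB r0<-Add2  regs: r0:Add2,r1:6,r2:1,r3:6,r4:Add1
  c4: CDB Add1=5; issue SUB r2<-Add1  regs: r0:Add2,r1:6,r2:Add1,r3:6,r4:5
  c5: stall  regs: r0:Add2,r1:6,r2:Add1,r3:6,r4:5
  c6: CDB Add1=-5; issue ADD r3<-Add1  regs: r0:Add2,r1:6,r2:-5,r3:Add1,r4:5
  c7: CDB Add2=1; issue MUL r4<-Mul2  regs: r0:1,r1:6,r2:-5,r3:Add1,r4:Mul2
  c8: CDB Add1=12; stall  regs: r0:1,r1:6,r2:-5,r3:12,r4:Mul2
  c9: CDB Mul1=7; issue MUL r2<-Mul1  regs: r0:1,r1:6,r2:Mul1,r3:12,r4:Mul2
  c10: issue SUB r3<-Add1  regs: r0:1,r1:6,r2:Mul1,r3:Add1,r4:Mul2
  c11: issue SUB r3<-Add2  regs: r0:1,r1:6,r2:Mul1,r3:Add2,r4:Mul2
  c12: CDB Mul2=25; stall  regs: r0:1,r1:6,r2:Mul1,r3:Add2,r4:25
  c13: stall  regs: r0:1,r1:6,r2:Mul1,r3:Add2,r4:25
  c14: CDB Add1=-13; issue SUB r4<-Add1  regs: r0:1,r1:6,r2:Mul1,r3:Add2,r4:Add1
  c15: -  regs: r0:1,r1:6,r2:Mul1,r3:Add2,r4:Add1
  c16: -  regs: r0:1,r1:6,r2:Mul1,r3:Add2,r4:Add1
  c17: CDB Mul1=-125  regs: r0:1,r1:6,r2:-125,r3:Add2,r4:Add1

STATUS = VALUE -125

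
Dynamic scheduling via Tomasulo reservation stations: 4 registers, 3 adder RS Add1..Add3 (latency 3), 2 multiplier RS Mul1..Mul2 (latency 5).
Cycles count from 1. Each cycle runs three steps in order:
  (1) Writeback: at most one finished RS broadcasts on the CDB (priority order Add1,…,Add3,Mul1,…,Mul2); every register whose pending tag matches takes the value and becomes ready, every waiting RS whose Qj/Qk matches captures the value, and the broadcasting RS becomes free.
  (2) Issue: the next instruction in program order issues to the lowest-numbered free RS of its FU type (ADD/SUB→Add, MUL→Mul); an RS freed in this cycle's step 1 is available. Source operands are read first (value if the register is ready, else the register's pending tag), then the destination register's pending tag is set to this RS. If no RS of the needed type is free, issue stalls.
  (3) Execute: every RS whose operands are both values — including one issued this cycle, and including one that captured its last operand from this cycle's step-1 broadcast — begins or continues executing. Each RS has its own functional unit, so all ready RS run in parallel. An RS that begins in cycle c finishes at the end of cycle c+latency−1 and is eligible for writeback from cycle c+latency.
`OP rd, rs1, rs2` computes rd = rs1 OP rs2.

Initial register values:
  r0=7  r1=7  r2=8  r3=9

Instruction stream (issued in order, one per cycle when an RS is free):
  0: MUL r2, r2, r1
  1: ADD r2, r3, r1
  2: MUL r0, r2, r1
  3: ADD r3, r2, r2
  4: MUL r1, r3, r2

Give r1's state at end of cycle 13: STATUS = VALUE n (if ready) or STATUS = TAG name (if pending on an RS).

STATUS = VALUE 512

  c1: issue MUL r2<-Mul1  regs: r0:7,r1:7,r2:Mul1,r3:9
  c2: issue ADD r2<-Add1  regs: r0:7,r1:7,r2:Add1,r3:9
  c3: issue MUL r0<-Mul2  regs: r0:Mul2,r1:7,r2:Add1,r3:9
  c4: issue ADD r3<-Add2  regs: r0:Mul2,r1:7,r2:Add1,r3:Add2
  c5: CDB Add1=16; stall  regs: r0:Mul2,r1:7,r2:16,r3:Add2
  c6: CDB Mul1=56; issue MUL r1<-Mul1  regs: r0:Mul2,r1:Mul1,r2:16,r3:Add2
  c7: -  regs: r0:Mul2,r1:Mul1,r2:16,r3:Add2
  c8: CDB Add2=32  regs: r0:Mul2,r1:Mul1,r2:16,r3:32
  c9: -  regs: r0:Mul2,r1:Mul1,r2:16,r3:32
  c10: CDB Mul2=112  regs: r0:112,r1:Mul1,r2:16,r3:32
  c11: -  regs: r0:112,r1:Mul1,r2:16,r3:32
  c12: -  regs: r0:112,r1:Mul1,r2:16,r3:32
  c13: CDB Mul1=512  regs: r0:112,r1:512,r2:16,r3:32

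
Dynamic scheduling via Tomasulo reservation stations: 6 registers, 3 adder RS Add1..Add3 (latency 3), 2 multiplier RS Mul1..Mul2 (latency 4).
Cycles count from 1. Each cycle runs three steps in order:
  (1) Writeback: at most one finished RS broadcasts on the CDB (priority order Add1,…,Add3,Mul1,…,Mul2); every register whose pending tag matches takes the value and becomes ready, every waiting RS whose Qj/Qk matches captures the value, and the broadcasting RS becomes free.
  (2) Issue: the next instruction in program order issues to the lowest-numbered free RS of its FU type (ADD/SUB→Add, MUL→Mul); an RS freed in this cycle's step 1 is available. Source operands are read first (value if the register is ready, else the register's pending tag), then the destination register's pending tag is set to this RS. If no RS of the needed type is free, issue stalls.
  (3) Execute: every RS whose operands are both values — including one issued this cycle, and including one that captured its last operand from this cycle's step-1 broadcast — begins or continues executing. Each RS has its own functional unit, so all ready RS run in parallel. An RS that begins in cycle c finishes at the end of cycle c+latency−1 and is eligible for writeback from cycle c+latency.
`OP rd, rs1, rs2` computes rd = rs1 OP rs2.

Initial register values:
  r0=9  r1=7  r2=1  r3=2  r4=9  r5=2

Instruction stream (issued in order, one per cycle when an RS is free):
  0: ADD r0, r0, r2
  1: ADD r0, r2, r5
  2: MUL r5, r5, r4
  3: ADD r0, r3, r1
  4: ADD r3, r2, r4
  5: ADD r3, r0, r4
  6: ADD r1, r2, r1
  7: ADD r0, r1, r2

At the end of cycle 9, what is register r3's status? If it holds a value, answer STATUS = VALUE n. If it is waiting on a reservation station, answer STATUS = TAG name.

c1: issue ADD r0<-Add1 | r0:Add1,r1:7,r2:1,r3:2,r4:9,r5:2
c2: issue ADD r0<-Add2 | r0:Add2,r1:7,r2:1,r3:2,r4:9,r5:2
c3: issue MUL r5<-Mul1 | r0:Add2,r1:7,r2:1,r3:2,r4:9,r5:Mul1
c4: CDB Add1=10; issue ADD r0<-Add1 | r0:Add1,r1:7,r2:1,r3:2,r4:9,r5:Mul1
c5: CDB Add2=3; issue ADD r3<-Add2 | r0:Add1,r1:7,r2:1,r3:Add2,r4:9,r5:Mul1
c6: issue ADD r3<-Add3 | r0:Add1,r1:7,r2:1,r3:Add3,r4:9,r5:Mul1
c7: CDB Add1=9; issue ADD r1<-Add1 | r0:9,r1:Add1,r2:1,r3:Add3,r4:9,r5:Mul1
c8: CDB Add2=10; issue ADD r0<-Add2 | r0:Add2,r1:Add1,r2:1,r3:Add3,r4:9,r5:Mul1
c9: CDB Mul1=18 | r0:Add2,r1:Add1,r2:1,r3:Add3,r4:9,r5:18

STATUS = TAG Add3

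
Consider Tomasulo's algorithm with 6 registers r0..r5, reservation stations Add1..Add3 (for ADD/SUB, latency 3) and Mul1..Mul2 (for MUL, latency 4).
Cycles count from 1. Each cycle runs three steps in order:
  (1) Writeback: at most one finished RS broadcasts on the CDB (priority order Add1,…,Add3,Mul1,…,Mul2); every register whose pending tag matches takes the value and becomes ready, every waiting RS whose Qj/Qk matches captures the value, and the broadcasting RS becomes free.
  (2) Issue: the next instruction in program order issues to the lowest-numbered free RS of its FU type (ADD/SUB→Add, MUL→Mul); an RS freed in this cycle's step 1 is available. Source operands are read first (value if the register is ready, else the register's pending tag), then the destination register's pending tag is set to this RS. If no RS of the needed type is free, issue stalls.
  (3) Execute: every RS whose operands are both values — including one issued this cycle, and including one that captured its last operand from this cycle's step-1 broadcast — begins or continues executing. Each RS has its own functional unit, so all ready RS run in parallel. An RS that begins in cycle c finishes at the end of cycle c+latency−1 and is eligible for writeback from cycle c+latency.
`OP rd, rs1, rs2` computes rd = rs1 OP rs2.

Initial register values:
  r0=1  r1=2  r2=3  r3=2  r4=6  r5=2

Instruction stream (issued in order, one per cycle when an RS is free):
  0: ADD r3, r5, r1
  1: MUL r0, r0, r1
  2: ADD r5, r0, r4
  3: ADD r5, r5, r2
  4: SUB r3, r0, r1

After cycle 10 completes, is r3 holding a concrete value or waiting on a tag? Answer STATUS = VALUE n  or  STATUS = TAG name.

STATUS = VALUE 0

c1: issue ADD r3<-Add1 | r0:1,r1:2,r2:3,r3:Add1,r4:6,r5:2
c2: issue MUL r0<-Mul1 | r0:Mul1,r1:2,r2:3,r3:Add1,r4:6,r5:2
c3: issue ADD r5<-Add2 | r0:Mul1,r1:2,r2:3,r3:Add1,r4:6,r5:Add2
c4: CDB Add1=4; issue ADD r5<-Add1 | r0:Mul1,r1:2,r2:3,r3:4,r4:6,r5:Add1
c5: issue SUB r3<-Add3 | r0:Mul1,r1:2,r2:3,r3:Add3,r4:6,r5:Add1
c6: CDB Mul1=2 | r0:2,r1:2,r2:3,r3:Add3,r4:6,r5:Add1
c7: - | r0:2,r1:2,r2:3,r3:Add3,r4:6,r5:Add1
c8: - | r0:2,r1:2,r2:3,r3:Add3,r4:6,r5:Add1
c9: CDB Add2=8 | r0:2,r1:2,r2:3,r3:Add3,r4:6,r5:Add1
c10: CDB Add3=0 | r0:2,r1:2,r2:3,r3:0,r4:6,r5:Add1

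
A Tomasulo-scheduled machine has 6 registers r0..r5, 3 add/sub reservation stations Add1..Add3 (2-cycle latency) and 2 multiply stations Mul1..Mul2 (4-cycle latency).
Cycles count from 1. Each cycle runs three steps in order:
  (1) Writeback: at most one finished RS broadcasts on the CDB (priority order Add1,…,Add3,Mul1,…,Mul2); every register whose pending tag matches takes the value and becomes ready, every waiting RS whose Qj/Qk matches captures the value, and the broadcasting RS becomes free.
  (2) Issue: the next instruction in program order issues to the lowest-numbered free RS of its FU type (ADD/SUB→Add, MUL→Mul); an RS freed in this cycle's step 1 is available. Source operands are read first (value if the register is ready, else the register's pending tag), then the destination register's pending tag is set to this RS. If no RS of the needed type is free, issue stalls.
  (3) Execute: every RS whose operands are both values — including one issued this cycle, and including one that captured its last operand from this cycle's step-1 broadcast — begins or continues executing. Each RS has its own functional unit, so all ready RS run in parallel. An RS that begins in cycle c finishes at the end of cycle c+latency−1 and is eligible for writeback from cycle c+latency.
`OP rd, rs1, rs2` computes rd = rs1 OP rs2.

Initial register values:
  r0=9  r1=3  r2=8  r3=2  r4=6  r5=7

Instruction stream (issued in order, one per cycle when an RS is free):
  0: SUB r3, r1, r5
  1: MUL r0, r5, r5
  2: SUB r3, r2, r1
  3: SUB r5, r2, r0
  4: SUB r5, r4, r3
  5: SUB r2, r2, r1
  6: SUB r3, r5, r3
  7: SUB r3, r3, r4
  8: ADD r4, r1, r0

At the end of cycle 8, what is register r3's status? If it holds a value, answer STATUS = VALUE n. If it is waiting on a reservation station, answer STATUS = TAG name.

STATUS = TAG Add2

  c1: issue SUB r3<-Add1  regs: r0:9,r1:3,r2:8,r3:Add1,r4:6,r5:7
  c2: issue MUL r0<-Mul1  regs: r0:Mul1,r1:3,r2:8,r3:Add1,r4:6,r5:7
  c3: CDB Add1=-4; issue SUB r3<-Add1  regs: r0:Mul1,r1:3,r2:8,r3:Add1,r4:6,r5:7
  c4: issue SUB r5<-Add2  regs: r0:Mul1,r1:3,r2:8,r3:Add1,r4:6,r5:Add2
  c5: CDB Add1=5; issue SUB r5<-Add1  regs: r0:Mul1,r1:3,r2:8,r3:5,r4:6,r5:Add1
  c6: CDB Mul1=49; issue SUB r2<-Add3  regs: r0:49,r1:3,r2:Add3,r3:5,r4:6,r5:Add1
  c7: CDB Add1=1; issue SUB r3<-Add1  regs: r0:49,r1:3,r2:Add3,r3:Add1,r4:6,r5:1
  c8: CDB Add2=-41; issue SUB r3<-Add2  regs: r0:49,r1:3,r2:Add3,r3:Add2,r4:6,r5:1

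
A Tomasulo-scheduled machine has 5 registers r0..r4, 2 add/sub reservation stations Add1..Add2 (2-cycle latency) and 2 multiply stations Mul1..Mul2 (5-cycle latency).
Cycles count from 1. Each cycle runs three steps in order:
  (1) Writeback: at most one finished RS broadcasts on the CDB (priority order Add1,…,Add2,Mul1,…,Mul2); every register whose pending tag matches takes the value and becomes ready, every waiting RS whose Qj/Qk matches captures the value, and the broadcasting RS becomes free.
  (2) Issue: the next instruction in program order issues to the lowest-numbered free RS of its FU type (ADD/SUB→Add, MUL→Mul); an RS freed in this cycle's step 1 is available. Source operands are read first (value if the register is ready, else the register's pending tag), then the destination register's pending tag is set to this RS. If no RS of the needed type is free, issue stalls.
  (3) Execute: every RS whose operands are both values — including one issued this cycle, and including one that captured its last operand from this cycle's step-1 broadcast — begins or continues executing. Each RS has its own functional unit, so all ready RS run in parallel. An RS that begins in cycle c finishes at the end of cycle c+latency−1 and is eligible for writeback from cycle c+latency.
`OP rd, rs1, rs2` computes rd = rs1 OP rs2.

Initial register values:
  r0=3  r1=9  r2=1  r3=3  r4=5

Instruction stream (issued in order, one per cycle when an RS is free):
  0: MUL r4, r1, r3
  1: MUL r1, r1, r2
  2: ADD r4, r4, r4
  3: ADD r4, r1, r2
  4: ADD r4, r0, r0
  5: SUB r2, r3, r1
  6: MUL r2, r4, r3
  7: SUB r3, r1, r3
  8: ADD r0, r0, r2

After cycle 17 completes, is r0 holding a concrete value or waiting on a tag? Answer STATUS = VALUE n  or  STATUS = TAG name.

STATUS = VALUE 21

cycle 1: issue MUL r4<-Mul1 // r0:3,r1:9,r2:1,r3:3,r4:Mul1
cycle 2: issue MUL r1<-Mul2 // r0:3,r1:Mul2,r2:1,r3:3,r4:Mul1
cycle 3: issue ADD r4<-Add1 // r0:3,r1:Mul2,r2:1,r3:3,r4:Add1
cycle 4: issue ADD r4<-Add2 // r0:3,r1:Mul2,r2:1,r3:3,r4:Add2
cycle 5: stall // r0:3,r1:Mul2,r2:1,r3:3,r4:Add2
cycle 6: CDB Mul1=27; stall // r0:3,r1:Mul2,r2:1,r3:3,r4:Add2
cycle 7: CDB Mul2=9; stall // r0:3,r1:9,r2:1,r3:3,r4:Add2
cycle 8: CDB Add1=54; issue ADD r4<-Add1 // r0:3,r1:9,r2:1,r3:3,r4:Add1
cycle 9: CDB Add2=10; issue SUB r2<-Add2 // r0:3,r1:9,r2:Add2,r3:3,r4:Add1
cycle 10: CDB Add1=6; issue MUL r2<-Mul1 // r0:3,r1:9,r2:Mul1,r3:3,r4:6
cycle 11: CDB Add2=-6; issue SUB r3<-Add1 // r0:3,r1:9,r2:Mul1,r3:Add1,r4:6
cycle 12: issue ADD r0<-Add2 // r0:Add2,r1:9,r2:Mul1,r3:Add1,r4:6
cycle 13: CDB Add1=6 // r0:Add2,r1:9,r2:Mul1,r3:6,r4:6
cycle 14: - // r0:Add2,r1:9,r2:Mul1,r3:6,r4:6
cycle 15: CDB Mul1=18 // r0:Add2,r1:9,r2:18,r3:6,r4:6
cycle 16: - // r0:Add2,r1:9,r2:18,r3:6,r4:6
cycle 17: CDB Add2=21 // r0:21,r1:9,r2:18,r3:6,r4:6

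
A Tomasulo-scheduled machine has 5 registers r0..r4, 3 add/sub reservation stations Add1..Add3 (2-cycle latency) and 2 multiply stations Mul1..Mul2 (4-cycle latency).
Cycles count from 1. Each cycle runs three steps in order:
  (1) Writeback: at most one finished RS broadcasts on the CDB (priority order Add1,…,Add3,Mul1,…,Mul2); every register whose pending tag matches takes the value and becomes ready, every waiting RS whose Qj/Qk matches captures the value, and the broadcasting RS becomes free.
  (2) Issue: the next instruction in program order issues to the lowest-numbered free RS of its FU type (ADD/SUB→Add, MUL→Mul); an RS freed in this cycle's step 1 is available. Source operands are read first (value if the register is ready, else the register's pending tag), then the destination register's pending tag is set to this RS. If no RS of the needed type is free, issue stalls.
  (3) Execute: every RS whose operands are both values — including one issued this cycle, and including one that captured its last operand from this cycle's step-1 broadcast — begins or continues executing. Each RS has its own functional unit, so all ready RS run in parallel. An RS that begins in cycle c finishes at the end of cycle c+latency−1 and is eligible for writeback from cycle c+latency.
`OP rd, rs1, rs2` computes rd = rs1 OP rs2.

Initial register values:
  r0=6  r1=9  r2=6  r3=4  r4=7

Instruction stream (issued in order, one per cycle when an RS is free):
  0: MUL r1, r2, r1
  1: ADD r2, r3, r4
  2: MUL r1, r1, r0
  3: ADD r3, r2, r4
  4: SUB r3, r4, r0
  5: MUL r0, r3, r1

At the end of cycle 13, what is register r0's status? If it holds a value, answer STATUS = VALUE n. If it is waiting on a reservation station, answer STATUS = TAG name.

STATUS = VALUE 324

  c1: issue MUL r1<-Mul1  regs: r0:6,r1:Mul1,r2:6,r3:4,r4:7
  c2: issue ADD r2<-Add1  regs: r0:6,r1:Mul1,r2:Add1,r3:4,r4:7
  c3: issue MUL r1<-Mul2  regs: r0:6,r1:Mul2,r2:Add1,r3:4,r4:7
  c4: CDB Add1=11; issue ADD r3<-Add1  regs: r0:6,r1:Mul2,r2:11,r3:Add1,r4:7
  c5: CDB Mul1=54; issue SUB r3<-Add2  regs: r0:6,r1:Mul2,r2:11,r3:Add2,r4:7
  c6: CDB Add1=18; issue MUL r0<-Mul1  regs: r0:Mul1,r1:Mul2,r2:11,r3:Add2,r4:7
  c7: CDB Add2=1  regs: r0:Mul1,r1:Mul2,r2:11,r3:1,r4:7
  c8: -  regs: r0:Mul1,r1:Mul2,r2:11,r3:1,r4:7
  c9: CDB Mul2=324  regs: r0:Mul1,r1:324,r2:11,r3:1,r4:7
  c10: -  regs: r0:Mul1,r1:324,r2:11,r3:1,r4:7
  c11: -  regs: r0:Mul1,r1:324,r2:11,r3:1,r4:7
  c12: -  regs: r0:Mul1,r1:324,r2:11,r3:1,r4:7
  c13: CDB Mul1=324  regs: r0:324,r1:324,r2:11,r3:1,r4:7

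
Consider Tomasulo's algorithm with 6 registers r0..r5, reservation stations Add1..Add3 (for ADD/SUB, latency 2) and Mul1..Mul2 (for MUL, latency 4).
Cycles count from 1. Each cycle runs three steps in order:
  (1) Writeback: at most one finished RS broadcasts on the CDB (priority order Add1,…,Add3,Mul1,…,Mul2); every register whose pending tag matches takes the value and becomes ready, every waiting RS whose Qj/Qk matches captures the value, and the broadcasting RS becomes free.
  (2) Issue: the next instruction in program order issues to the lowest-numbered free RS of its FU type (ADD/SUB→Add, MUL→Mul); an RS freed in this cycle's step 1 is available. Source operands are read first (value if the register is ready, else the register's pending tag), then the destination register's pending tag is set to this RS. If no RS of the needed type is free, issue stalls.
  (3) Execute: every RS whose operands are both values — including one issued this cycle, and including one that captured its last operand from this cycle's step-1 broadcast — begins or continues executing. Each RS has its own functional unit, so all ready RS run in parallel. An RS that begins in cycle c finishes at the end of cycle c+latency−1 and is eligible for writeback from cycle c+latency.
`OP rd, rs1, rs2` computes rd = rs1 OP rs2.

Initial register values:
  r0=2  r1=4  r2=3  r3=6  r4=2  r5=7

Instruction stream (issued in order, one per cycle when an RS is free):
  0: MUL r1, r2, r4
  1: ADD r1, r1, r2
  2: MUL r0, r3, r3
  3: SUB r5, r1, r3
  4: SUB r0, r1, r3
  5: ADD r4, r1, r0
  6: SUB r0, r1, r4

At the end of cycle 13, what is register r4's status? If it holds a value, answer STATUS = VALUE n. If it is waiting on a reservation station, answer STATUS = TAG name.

  c1: issue MUL r1<-Mul1  regs: r0:2,r1:Mul1,r2:3,r3:6,r4:2,r5:7
  c2: issue ADD r1<-Add1  regs: r0:2,r1:Add1,r2:3,r3:6,r4:2,r5:7
  c3: issue MUL r0<-Mul2  regs: r0:Mul2,r1:Add1,r2:3,r3:6,r4:2,r5:7
  c4: issue SUB r5<-Add2  regs: r0:Mul2,r1:Add1,r2:3,r3:6,r4:2,r5:Add2
  c5: CDB Mul1=6; issue SUB r0<-Add3  regs: r0:Add3,r1:Add1,r2:3,r3:6,r4:2,r5:Add2
  c6: stall  regs: r0:Add3,r1:Add1,r2:3,r3:6,r4:2,r5:Add2
  c7: CDB Add1=9; issue ADD r4<-Add1  regs: r0:Add3,r1:9,r2:3,r3:6,r4:Add1,r5:Add2
  c8: CDB Mul2=36; stall  regs: r0:Add3,r1:9,r2:3,r3:6,r4:Add1,r5:Add2
  c9: CDB Add2=3; issue SUB r0<-Add2  regs: r0:Add2,r1:9,r2:3,r3:6,r4:Add1,r5:3
  c10: CDB Add3=3  regs: r0:Add2,r1:9,r2:3,r3:6,r4:Add1,r5:3
  c11: -  regs: r0:Add2,r1:9,r2:3,r3:6,r4:Add1,r5:3
  c12: CDB Add1=12  regs: r0:Add2,r1:9,r2:3,r3:6,r4:12,r5:3
  c13: -  regs: r0:Add2,r1:9,r2:3,r3:6,r4:12,r5:3

STATUS = VALUE 12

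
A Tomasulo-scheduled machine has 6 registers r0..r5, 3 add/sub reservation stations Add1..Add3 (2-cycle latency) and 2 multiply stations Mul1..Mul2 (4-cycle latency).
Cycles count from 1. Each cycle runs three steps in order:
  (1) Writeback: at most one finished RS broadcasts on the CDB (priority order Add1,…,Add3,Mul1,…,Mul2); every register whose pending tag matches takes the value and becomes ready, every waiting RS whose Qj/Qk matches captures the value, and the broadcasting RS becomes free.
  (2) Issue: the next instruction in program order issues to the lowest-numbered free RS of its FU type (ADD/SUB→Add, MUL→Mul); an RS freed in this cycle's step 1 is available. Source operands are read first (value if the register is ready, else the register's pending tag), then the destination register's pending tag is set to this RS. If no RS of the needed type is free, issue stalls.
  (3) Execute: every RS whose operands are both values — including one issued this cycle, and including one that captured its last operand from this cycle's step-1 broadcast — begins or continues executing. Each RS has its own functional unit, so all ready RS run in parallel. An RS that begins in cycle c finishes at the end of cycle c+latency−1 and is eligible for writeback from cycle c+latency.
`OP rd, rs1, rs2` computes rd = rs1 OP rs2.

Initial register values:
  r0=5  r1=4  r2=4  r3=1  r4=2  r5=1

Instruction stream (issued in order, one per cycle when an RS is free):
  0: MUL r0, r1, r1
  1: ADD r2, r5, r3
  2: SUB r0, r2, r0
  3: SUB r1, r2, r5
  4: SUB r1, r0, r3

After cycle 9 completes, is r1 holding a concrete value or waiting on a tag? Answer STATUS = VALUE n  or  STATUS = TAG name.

STATUS = VALUE -15

  c1: issue MUL r0<-Mul1  regs: r0:Mul1,r1:4,r2:4,r3:1,r4:2,r5:1
  c2: issue ADD r2<-Add1  regs: r0:Mul1,r1:4,r2:Add1,r3:1,r4:2,r5:1
  c3: issue SUB r0<-Add2  regs: r0:Add2,r1:4,r2:Add1,r3:1,r4:2,r5:1
  c4: CDB Add1=2; issue SUB r1<-Add1  regs: r0:Add2,r1:Add1,r2:2,r3:1,r4:2,r5:1
  c5: CDB Mul1=16; issue SUB r1<-Add3  regs: r0:Add2,r1:Add3,r2:2,r3:1,r4:2,r5:1
  c6: CDB Add1=1  regs: r0:Add2,r1:Add3,r2:2,r3:1,r4:2,r5:1
  c7: CDB Add2=-14  regs: r0:-14,r1:Add3,r2:2,r3:1,r4:2,r5:1
  c8: -  regs: r0:-14,r1:Add3,r2:2,r3:1,r4:2,r5:1
  c9: CDB Add3=-15  regs: r0:-14,r1:-15,r2:2,r3:1,r4:2,r5:1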